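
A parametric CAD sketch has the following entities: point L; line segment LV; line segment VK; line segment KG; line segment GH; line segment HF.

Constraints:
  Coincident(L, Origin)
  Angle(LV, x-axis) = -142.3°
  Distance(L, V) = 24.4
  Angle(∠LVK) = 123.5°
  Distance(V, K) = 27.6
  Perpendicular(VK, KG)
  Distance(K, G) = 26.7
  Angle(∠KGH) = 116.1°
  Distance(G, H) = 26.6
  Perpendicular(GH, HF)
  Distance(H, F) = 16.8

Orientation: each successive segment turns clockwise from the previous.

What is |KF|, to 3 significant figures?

39.0

L is at the origin; LV runs at -142.3° with length 24.4, so V = (-19.3, -14.9). ∠LVK = 123.5° gives VK at 161° from the x-axis; with |VK| = 27.6, K = (-45.4, -6.03). VK ⟂ KG, so KG runs at 71.2°; with |KG| = 26.7, G = (-36.8, 19.2). ∠KGH = 116.1° gives GH at 7.30° from the x-axis; with |GH| = 26.6, H = (-10.4, 22.6). The perpendicularity gives HF at right angles to GH, so HF runs at -82.7°; with |HF| = 16.8, F = (-8.31, 5.96). Then |KF| = |F − K| = 39.0.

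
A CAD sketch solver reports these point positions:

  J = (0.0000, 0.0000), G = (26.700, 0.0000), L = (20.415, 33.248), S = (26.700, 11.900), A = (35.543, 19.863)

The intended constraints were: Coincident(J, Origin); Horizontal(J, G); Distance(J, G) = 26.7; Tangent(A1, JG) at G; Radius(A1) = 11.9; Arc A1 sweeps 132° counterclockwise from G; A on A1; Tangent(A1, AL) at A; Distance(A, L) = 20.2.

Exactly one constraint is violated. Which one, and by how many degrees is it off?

Tangent(A1, AL) at A — off by 6.50°.

J = (0.00, 0.00) ✓; J.y = 0.00, G.y = 0.00 ✓; |JG| = 26.70 ✓; ∠(SG, GJ) = 90.00° ✓; |SG| = 11.90 ✓; bearing(S→A) − bearing(S→G) = 132.0° ✓; |SA| = 11.90 ✓; ∠(SA, AL) = 83.50° ✗; |AL| = 20.20 ✓.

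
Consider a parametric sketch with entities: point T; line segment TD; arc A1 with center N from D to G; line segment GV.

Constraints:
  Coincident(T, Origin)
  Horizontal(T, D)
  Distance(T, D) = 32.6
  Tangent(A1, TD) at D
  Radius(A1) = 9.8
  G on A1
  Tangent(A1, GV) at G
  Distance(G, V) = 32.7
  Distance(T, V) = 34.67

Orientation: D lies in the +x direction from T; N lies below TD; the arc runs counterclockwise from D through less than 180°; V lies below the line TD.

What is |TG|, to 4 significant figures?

24.55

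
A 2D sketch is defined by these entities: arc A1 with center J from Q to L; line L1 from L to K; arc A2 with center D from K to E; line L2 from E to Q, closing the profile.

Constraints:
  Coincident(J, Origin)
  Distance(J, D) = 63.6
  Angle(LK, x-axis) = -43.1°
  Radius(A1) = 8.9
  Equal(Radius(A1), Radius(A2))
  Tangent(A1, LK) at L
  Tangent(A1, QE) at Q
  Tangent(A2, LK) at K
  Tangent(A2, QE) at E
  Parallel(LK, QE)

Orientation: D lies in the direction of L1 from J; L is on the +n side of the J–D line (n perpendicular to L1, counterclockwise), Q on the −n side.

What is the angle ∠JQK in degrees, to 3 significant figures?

74.4°

The slot axis is L1's direction at -43.1°, so u = (cos -43.1°, sin -43.1°) = (0.730, -0.683) and n = (−sin -43.1°, cos -43.1°) = (0.683, 0.730). J is at the origin and D lies 63.6 along u from J, so D = 63.6·u = (46.4, -43.5). Tangency of A1 to both parallel lines with radius 8.9 puts L and Q at J ± 8.9·n: L = (6.08, 6.50), Q = (-6.08, -6.50). Equal radii place K and E the same way about D: K = D + 8.9·n = (52.5, -37.0), E = D − 8.9·n = (40.4, -50.0). Then cos ∠JQK = QJ·QK / (|QJ||QK|), giving 74.4°.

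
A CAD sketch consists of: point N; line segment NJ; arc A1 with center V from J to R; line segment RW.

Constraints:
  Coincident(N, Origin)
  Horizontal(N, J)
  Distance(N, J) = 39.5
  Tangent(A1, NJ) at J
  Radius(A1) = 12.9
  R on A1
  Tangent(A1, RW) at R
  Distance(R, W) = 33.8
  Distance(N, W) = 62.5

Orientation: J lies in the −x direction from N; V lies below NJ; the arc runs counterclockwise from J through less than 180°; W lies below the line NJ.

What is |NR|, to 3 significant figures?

54.4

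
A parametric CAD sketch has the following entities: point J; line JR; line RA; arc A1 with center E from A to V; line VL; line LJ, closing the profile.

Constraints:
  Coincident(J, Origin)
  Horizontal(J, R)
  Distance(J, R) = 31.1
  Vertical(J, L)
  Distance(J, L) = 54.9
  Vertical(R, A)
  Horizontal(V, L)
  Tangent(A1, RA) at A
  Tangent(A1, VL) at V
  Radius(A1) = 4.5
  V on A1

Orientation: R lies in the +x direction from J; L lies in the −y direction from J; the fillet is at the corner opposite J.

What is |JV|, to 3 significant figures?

61.0

J is at the origin; JR is horizontal with |JR| = 31.1 and R on the +x side, so R = (31.1, 0.00). JL is vertical with |JL| = 54.9 and L on the −y side, so L = (0.00, -54.9). The virtual corner opposite J is at (31.1, -54.9). Tangency of A1 to RA means the radius EA is perpendicular to RA and A1 meets VL tangentially, so EV is at right angles to VL, with radius 4.5, so the center E sits 4.5 in from both sides at E = (26.6, -50.4). That places the tangent points at A = (31.1, -50.4) on RA and V = (26.6, -54.9) on VL. Then |JV| = |V − J| = 61.0.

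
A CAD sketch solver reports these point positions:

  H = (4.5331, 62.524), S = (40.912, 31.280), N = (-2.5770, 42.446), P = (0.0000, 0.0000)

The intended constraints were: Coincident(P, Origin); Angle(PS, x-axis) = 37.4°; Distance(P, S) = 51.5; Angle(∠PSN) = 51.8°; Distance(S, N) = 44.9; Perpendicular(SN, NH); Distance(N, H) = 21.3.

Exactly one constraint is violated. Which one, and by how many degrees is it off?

Perpendicular(SN, NH) — off by 5.10°.

P = (0.00, 0.00) ✓; PS at 37.40° ✓; |PS| = 51.50 ✓; ∠PSN = 51.80° ✓; |SN| = 44.90 ✓; ∠(SN, NH) = 95.10° ✗; |NH| = 21.30 ✓.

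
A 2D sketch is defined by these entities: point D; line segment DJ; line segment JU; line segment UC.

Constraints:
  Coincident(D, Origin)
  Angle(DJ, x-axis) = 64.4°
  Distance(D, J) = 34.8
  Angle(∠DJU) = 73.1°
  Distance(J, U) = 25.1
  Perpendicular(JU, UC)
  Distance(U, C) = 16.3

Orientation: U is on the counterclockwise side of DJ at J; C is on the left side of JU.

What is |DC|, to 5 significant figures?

22.659

D is at the origin; DJ runs at 64.4° with length 34.8, so J = 34.8·(cos 64.4°, sin 64.4°) = (15.037, 31.384). ∠DJU = 73.1°, so JU runs at 64.4° + (180° − 73.1°) = 171.30° from the x-axis; with |JU| = 25.1, U = J + 25.1·(cos 171.30°, sin 171.30°) = (-9.7746, 35.180). JU is perpendicular to UC; with |UC| = 16.3 on the left of JU, C = U + 16.3·(-0.15126, -0.98849) = (-12.240, 19.068). Then |DC| = |C − D| = 22.659.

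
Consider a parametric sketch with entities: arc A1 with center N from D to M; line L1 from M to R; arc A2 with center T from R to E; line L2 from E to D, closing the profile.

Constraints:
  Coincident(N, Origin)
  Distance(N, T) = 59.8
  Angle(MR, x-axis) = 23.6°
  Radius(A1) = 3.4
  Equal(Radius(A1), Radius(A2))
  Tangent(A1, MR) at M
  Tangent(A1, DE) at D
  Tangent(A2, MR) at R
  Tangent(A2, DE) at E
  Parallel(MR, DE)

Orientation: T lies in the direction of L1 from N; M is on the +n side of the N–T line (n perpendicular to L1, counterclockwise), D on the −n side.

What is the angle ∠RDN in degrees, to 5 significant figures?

83.513°

The slot axis is L1's direction at 23.6°, so u = (cos 23.6°, sin 23.6°) = (0.91636, 0.40035) and n = (−sin 23.6°, cos 23.6°) = (-0.40035, 0.91636). N is at the origin and T lies 59.8 along u from N, so T = 59.8·u = (54.798, 23.941). Tangency of A1 to both parallel lines with radius 3.4 puts M and D at N ± 3.4·n: M = (-1.3612, 3.1156), D = (1.3612, -3.1156). Equal radii place R and E the same way about T: R = T + 3.4·n = (53.437, 27.057), E = T − 3.4·n = (56.160, 20.825). Then cos ∠RDN = DR·DN / (|DR||DN|), giving 83.513°.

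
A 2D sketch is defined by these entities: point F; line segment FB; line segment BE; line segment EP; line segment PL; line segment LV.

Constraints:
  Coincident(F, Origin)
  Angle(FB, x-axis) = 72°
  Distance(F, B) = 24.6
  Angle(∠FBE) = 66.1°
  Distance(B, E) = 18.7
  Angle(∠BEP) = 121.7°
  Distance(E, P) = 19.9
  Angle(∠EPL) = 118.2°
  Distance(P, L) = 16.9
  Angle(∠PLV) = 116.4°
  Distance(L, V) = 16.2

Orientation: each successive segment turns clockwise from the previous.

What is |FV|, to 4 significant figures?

9.694

F is at the origin; FB runs at 72.0° with length 24.6, so B = (7.602, 23.40). ∠FBE = 66.1° gives BE at -41.90° from the x-axis; with |BE| = 18.7, E = (21.52, 10.91). ∠BEP = 121.7° gives EP at -100.2° from the x-axis; with |EP| = 19.9, P = (18.00, -8.678). ∠EPL = 118.2° gives PL at -162.0° from the x-axis; with |PL| = 16.9, L = (1.924, -13.90). ∠PLV = 116.4° gives LV at 134.4° from the x-axis; with |LV| = 16.2, V = (-9.411, -2.326). Then |FV| = |V − F| = 9.694.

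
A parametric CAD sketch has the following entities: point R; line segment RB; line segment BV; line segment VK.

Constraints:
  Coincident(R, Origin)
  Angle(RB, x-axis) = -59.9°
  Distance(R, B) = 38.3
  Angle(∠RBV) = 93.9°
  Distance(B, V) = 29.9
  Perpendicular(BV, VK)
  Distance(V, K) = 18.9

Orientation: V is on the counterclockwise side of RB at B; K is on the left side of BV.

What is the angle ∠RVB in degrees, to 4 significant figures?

49.61°

R is at the origin; RB runs at -59.9° with length 38.3, so B = 38.3·(cos -59.9°, sin -59.9°) = (19.21, -33.14). ∠RBV = 93.9°, so BV runs at -59.9° + (180° − 93.9°) = 26.20° from the x-axis; with |BV| = 29.9, V = B + 29.9·(cos 26.20°, sin 26.20°) = (46.04, -19.93). Then cos ∠RVB = VR·VB / (|VR||VB|), giving 49.61°.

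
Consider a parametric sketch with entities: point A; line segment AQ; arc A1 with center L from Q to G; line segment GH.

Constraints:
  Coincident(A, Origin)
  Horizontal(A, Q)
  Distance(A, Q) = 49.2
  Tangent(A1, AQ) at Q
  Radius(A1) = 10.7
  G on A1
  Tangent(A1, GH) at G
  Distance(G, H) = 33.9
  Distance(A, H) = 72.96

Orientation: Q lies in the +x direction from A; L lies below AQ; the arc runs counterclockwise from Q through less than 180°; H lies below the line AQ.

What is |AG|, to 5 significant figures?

43.105

Checks: A.y = 0.00, Q.y = 0.00 ✓; |LG| = 10.70 ✓; ∠(LG, GH) = 90.00° ✓; |GH| = 33.90 ✓; |AH| = 72.96 ✓.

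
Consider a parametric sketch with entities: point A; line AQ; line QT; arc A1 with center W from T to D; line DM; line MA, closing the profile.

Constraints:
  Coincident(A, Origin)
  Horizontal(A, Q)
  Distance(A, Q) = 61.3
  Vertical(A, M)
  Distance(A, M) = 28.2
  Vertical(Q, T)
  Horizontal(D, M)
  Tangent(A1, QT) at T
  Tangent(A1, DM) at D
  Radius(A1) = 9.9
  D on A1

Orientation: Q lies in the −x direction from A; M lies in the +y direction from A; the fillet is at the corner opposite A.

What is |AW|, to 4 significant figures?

54.56

A is at the origin; A and Q share the same y with |AQ| = 61.3 and Q on the −x side, so Q = (-61.30, 0.000). A and M share the same x with |AM| = 28.2 and M on the +y side, so M = (0.000, 28.20). The virtual corner opposite A is at (-61.30, 28.20). Tangency of A1 to QT means the radius WT is perpendicular to QT and tangency of A1 to DM means the radius WD is perpendicular to DM, with radius 9.9, so the center W sits 9.9 in from both sides at W = (-51.40, 18.30). Then |AW| = |W − A| = 54.56.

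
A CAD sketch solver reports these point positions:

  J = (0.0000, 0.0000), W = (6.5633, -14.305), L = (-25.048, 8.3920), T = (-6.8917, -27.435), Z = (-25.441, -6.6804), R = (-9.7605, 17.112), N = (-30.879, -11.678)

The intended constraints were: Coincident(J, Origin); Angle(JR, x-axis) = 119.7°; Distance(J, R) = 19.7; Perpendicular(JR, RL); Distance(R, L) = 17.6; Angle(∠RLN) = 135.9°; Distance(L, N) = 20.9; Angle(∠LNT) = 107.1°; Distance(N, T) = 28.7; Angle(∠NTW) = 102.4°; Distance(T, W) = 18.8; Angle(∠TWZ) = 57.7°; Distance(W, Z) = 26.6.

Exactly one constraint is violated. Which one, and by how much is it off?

Distance(W, Z) = 26.6 — off by 6.30.

J = (0.00, 0.00) ✓; JR at 119.7° ✓; |JR| = 19.70 ✓; ∠(JR, RL) = 90.00° ✓; |RL| = 17.60 ✓; ∠RLN = 135.9° ✓; |LN| = 20.90 ✓; ∠LNT = 107.1° ✓; |NT| = 28.70 ✓; ∠NTW = 102.4° ✓; |TW| = 18.80 ✓; ∠TWZ = 57.70° ✓; |WZ| = 32.90 ✗.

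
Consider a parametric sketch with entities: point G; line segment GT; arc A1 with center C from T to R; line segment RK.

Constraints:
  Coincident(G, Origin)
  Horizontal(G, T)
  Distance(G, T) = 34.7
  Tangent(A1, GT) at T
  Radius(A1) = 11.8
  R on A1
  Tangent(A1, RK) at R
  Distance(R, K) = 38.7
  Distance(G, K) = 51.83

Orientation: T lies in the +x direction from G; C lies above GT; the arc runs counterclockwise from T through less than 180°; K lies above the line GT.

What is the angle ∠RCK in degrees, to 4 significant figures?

73.04°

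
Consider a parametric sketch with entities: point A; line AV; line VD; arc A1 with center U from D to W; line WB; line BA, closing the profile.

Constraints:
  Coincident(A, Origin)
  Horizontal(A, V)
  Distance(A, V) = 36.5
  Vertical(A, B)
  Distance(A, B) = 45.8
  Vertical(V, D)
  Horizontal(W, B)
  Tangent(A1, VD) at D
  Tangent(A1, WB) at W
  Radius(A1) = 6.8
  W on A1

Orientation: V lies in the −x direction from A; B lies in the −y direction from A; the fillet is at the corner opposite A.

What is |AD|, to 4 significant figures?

53.42

A is at the origin; A and V share the same y with |AV| = 36.5 and V on the −x side, so V = (-36.50, 0.000). A and B share the same x with |AB| = 45.8 and B on the −y side, so B = (0.000, -45.80). The virtual corner opposite A is at (-36.50, -45.80). A1 meets VD tangentially, so UD is at right angles to VD and A1 meets WB tangentially, so UW is at right angles to WB, with radius 6.8, so the center U sits 6.8 in from both sides at U = (-29.70, -39.00). That places the tangent points at D = (-36.50, -39.00) on VD and W = (-29.70, -45.80) on WB. Then |AD| = |D − A| = 53.42.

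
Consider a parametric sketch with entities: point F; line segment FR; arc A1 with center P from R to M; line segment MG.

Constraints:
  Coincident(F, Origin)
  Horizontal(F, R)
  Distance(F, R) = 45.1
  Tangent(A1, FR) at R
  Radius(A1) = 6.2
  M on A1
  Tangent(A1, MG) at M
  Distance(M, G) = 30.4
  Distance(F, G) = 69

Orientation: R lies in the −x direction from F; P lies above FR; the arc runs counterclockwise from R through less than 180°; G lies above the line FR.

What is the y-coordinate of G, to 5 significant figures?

33.114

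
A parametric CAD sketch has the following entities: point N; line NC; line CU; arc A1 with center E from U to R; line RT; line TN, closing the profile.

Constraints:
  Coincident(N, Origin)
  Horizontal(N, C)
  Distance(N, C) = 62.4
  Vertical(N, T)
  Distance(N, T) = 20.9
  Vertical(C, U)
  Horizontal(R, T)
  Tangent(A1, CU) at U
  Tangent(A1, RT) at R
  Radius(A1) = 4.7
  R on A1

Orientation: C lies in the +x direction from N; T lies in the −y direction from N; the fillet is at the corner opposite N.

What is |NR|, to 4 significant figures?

61.37

N is at the origin; N and C share the same y with |NC| = 62.4 and C on the +x side, so C = (62.40, 0.000). NT is vertical with |NT| = 20.9 and T on the −y side, so T = (0.000, -20.90). The virtual corner opposite N is at (62.40, -20.90). Since A1 is tangent to CU there, EU ⟂ CU and tangency of A1 to RT means the radius ER is perpendicular to RT, with radius 4.7, so the center E sits 4.7 in from both sides at E = (57.70, -16.20). That places the tangent points at U = (62.40, -16.20) on CU and R = (57.70, -20.90) on RT. Then |NR| = |R − N| = 61.37.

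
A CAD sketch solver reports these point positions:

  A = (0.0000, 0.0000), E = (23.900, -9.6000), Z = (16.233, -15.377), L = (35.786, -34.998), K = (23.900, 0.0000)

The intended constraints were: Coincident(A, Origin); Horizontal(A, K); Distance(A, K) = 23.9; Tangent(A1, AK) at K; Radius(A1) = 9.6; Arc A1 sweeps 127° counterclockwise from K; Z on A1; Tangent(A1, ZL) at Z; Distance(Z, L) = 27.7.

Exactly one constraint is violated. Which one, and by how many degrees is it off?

Tangent(A1, ZL) at Z — off by 7.90°.

A = (0.00, 0.00) ✓; A.y = 0.00, K.y = 0.00 ✓; |AK| = 23.90 ✓; ∠(EK, KA) = 90.00° ✓; |EK| = 9.600 ✓; bearing(E→Z) − bearing(E→K) = 127.0° ✓; |EZ| = 9.600 ✓; ∠(EZ, ZL) = 82.10° ✗; |ZL| = 27.70 ✓.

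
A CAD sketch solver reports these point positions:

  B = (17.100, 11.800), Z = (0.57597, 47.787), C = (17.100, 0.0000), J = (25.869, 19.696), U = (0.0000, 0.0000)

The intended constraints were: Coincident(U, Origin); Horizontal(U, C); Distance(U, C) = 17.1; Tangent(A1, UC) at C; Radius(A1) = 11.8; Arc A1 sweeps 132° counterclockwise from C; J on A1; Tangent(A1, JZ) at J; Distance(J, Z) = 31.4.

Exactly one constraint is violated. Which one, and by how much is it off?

Distance(J, Z) = 31.4 — off by 6.40.

U = (0.00, 0.00) ✓; U.y = 0.00, C.y = 0.00 ✓; |UC| = 17.10 ✓; ∠(BC, CU) = 90.00° ✓; |BC| = 11.80 ✓; bearing(B→J) − bearing(B→C) = 132.0° ✓; |BJ| = 11.80 ✓; ∠(BJ, JZ) = 90.00° ✓; |JZ| = 37.80 ✗.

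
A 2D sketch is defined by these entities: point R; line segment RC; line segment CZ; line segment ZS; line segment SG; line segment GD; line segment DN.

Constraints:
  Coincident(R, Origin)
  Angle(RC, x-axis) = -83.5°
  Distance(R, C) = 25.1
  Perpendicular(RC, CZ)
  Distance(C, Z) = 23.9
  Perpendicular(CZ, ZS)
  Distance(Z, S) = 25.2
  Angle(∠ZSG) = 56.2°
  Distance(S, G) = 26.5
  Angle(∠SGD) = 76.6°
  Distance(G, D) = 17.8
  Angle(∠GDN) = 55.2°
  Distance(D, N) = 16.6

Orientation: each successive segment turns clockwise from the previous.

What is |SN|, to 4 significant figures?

12.34

∠SGD = 76.6° gives GD at -130.7° from the x-axis; with |GD| = 17.8, D = (-11.82, -28.26). ∠GDN = 55.2° gives DN at 104.5° from the x-axis; with |DN| = 16.6, N = (-15.97, -12.18). Then |SN| = |N − S| = 12.34.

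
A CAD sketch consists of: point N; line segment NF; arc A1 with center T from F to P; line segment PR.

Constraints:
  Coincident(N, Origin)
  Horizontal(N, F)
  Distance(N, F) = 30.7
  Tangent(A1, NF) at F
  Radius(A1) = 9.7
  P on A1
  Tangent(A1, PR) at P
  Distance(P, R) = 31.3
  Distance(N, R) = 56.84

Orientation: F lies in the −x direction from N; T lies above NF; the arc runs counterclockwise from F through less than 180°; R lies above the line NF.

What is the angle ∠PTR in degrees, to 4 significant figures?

72.78°

N is at the origin; NF is horizontal with |NF| = 30.7 and F on the −x side, so F = (-30.70, 0.000). Since A1 is tangent to NF there, TF ⟂ NF, so T = F + (0, 9.7) = (-30.70, 9.700). Since TP ⟂ PR (tangency), |TR| = √(9.7² + 31.3²) = 32.77 regardless of where P sits on A1. So R lies on both circle(N, 56.84) and circle(T, 32.77); the above-NF intersection is R = (-38.93, 41.42). P is the foot of the tangent from R: P = (-22.45, 14.81).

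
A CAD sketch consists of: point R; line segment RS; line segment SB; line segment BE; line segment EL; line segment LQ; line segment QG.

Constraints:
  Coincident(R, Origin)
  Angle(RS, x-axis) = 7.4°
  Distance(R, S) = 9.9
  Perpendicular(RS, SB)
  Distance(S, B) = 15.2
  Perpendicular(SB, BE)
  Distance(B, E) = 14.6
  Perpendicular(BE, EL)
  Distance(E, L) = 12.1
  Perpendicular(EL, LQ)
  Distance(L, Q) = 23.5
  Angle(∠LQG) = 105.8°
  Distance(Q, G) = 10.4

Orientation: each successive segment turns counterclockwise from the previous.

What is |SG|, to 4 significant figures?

17.59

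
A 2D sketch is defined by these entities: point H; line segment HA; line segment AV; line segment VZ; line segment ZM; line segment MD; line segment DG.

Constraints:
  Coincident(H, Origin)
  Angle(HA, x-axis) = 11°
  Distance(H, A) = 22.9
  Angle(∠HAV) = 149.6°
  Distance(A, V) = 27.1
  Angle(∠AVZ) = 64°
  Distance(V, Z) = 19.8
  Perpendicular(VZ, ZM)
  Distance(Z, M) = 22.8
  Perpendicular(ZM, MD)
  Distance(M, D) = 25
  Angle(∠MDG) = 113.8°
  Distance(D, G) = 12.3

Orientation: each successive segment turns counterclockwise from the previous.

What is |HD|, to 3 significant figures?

38.9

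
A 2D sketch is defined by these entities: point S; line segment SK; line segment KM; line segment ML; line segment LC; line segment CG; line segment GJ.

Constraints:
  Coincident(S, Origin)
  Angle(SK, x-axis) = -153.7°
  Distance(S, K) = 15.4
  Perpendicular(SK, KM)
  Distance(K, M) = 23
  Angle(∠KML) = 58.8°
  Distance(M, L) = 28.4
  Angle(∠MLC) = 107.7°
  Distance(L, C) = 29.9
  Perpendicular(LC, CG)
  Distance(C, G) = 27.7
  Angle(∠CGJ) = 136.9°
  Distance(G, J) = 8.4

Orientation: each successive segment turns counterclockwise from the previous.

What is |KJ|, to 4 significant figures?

16.01

S is at the origin; SK runs at -153.7° with length 15.4, so K = (-13.81, -6.823). SK ⟂ KM, so KM runs at -63.70°; with |KM| = 23.0, M = (-3.615, -27.44). ∠KML = 58.8° gives ML at 57.50° from the x-axis; with |ML| = 28.4, L = (11.64, -3.490). ∠MLC = 107.7° gives LC at 129.8° from the x-axis; with |LC| = 29.9, C = (-7.495, 19.48). LC is perpendicular to CG, so CG runs at -140.2°; with |CG| = 27.7, G = (-28.78, 1.750). ∠CGJ = 136.9° gives GJ at -97.10° from the x-axis; with |GJ| = 8.4, J = (-29.81, -6.585). Then |KJ| = |J − K| = 16.01.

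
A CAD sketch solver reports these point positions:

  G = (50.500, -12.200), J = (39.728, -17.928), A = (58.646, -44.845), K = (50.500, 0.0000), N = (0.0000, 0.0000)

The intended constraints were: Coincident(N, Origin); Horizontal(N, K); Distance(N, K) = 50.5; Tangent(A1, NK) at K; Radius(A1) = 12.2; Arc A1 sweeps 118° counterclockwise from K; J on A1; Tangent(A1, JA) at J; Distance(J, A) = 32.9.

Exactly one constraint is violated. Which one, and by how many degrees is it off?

Tangent(A1, JA) at J — off by 7.10°.

N = (0.00, 0.00) ✓; N.y = 0.00, K.y = 0.00 ✓; |NK| = 50.50 ✓; ∠(GK, KN) = 90.00° ✓; |GK| = 12.20 ✓; bearing(G→J) − bearing(G→K) = 118.0° ✓; |GJ| = 12.20 ✓; ∠(GJ, JA) = 82.90° ✗; |JA| = 32.90 ✓.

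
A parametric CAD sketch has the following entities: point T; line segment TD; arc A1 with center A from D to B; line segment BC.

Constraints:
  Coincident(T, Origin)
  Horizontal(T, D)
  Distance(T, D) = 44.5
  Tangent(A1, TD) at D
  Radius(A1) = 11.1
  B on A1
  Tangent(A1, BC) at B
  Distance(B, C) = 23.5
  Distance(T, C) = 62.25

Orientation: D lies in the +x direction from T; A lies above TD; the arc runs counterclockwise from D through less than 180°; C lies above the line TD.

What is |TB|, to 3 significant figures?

57.0

Checks: T = (0.00, 0.00) ✓; |AB| = 11.10 ✓; ∠(AB, BC) = 90.00° ✓; |BC| = 23.50 ✓; |TC| = 62.25 ✓.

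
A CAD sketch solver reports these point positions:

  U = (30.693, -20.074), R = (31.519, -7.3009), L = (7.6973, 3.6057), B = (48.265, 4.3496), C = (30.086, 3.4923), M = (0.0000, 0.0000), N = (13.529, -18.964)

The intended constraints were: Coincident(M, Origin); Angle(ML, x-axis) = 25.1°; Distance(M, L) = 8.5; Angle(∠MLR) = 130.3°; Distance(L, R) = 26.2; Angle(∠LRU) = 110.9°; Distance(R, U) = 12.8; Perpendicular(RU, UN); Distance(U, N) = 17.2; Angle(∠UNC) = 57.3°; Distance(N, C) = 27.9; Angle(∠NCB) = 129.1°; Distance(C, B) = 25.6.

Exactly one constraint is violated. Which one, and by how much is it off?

Distance(C, B) = 25.6 — off by 7.40.

M = (0.00, 0.00) ✓; ML at 25.10° ✓; |ML| = 8.500 ✓; ∠MLR = 130.3° ✓; |LR| = 26.20 ✓; ∠LRU = 110.9° ✓; |RU| = 12.80 ✓; ∠(RU, UN) = 90.00° ✓; |UN| = 17.20 ✓; ∠UNC = 57.30° ✓; |NC| = 27.90 ✓; ∠NCB = 129.1° ✓; |CB| = 18.20 ✗.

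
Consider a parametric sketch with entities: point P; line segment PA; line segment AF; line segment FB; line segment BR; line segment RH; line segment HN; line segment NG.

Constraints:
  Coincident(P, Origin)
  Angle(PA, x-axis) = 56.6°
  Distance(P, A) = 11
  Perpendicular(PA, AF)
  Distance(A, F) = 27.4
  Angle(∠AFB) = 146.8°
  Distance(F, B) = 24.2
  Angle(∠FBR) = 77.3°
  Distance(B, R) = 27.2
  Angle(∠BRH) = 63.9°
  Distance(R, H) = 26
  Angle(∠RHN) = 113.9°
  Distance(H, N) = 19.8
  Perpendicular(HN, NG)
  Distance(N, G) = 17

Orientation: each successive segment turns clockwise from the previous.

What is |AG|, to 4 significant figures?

46.68

P is at the origin; PA runs at 56.6° with length 11.0, so A = (6.055, 9.183). PA is perpendicular to AF, so AF runs at -33.40°; with |AF| = 27.4, F = (28.93, -5.900). ∠AFB = 146.8° gives FB at -66.60° from the x-axis; with |FB| = 24.2, B = (38.54, -28.11). ∠FBR = 77.3° gives BR at -169.3° from the x-axis; with |BR| = 27.2, R = (11.81, -33.16). ∠BRH = 63.9° gives RH at 74.60° from the x-axis; with |RH| = 26.0, H = (18.72, -8.093). ∠RHN = 113.9° gives HN at 8.500° from the x-axis; with |HN| = 19.8, N = (38.30, -5.167). HN ⟂ NG, so NG runs at -81.50°; with |NG| = 17.0, G = (40.81, -21.98). Then |AG| = |G − A| = 46.68.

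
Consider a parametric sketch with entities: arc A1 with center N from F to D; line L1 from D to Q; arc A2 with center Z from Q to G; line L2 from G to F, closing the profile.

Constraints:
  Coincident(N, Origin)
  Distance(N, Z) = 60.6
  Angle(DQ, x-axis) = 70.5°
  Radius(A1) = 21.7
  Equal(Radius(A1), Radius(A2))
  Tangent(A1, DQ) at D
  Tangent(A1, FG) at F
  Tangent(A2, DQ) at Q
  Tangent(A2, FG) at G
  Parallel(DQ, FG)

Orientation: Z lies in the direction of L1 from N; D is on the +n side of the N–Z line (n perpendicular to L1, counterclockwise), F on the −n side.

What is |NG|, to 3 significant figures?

64.4

The slot axis is L1's direction at 70.5°, so u = (cos 70.5°, sin 70.5°) = (0.334, 0.943) and n = (−sin 70.5°, cos 70.5°) = (-0.943, 0.334). N is at the origin and Z lies 60.6 along u from N, so Z = 60.6·u = (20.2, 57.1). Tangency of A1 to both parallel lines with radius 21.7 puts D and F at N ± 21.7·n: D = (-20.5, 7.24), F = (20.5, -7.24). Equal radii place Q and G the same way about Z: Q = Z + 21.7·n = (-0.227, 64.4), G = Z − 21.7·n = (40.7, 49.9). Then |NG| = |G − N| = 64.4.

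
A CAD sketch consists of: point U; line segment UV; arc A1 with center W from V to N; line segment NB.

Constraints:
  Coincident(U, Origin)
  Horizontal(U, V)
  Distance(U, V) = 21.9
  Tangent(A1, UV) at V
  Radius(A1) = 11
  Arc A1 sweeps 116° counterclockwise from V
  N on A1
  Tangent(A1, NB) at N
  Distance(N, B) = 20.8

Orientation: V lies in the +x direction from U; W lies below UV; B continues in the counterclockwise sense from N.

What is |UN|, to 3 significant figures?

19.9

U is at the origin; UV is horizontal with |UV| = 21.9 and V on the +x side, so V = (21.9, 0.00). A1 meets UV tangentially, so WV is at right angles to UV, so W = V + (0, -11) = (21.9, -11.0). On A1, V sits at bearing 90° from W; a 116° counterclockwise sweep puts N at bearing 206°, so N = W + 11.0·(cos 206°, sin 206°) = (12.0, -15.8). Then |UN| = |N − U| = 19.9.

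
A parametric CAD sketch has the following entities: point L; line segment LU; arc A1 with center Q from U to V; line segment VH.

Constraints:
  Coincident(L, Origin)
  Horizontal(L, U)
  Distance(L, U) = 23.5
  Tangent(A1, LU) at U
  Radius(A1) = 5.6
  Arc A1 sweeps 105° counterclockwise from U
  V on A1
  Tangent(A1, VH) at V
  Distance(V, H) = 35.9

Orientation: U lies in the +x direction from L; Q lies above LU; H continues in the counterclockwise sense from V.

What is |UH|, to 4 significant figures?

41.91

L is at the origin; L and U share the same y with |LU| = 23.5 and U on the +x side, so U = (23.50, 0.000). The tangent condition forces QU to be normal to LU, so Q = U + (0, 5.6) = (23.50, 5.600). On A1, U sits at bearing -90° from Q; a 105° counterclockwise sweep puts V at bearing 15°, so V = Q + 5.6·(cos 15°, sin 15°) = (28.91, 7.049). The tangent condition forces QV to be normal to VH, so VH runs along (−sin 15°, cos 15°); with |VH| = 35.9, H = (19.62, 41.73). Then |UH| = |H − U| = 41.91.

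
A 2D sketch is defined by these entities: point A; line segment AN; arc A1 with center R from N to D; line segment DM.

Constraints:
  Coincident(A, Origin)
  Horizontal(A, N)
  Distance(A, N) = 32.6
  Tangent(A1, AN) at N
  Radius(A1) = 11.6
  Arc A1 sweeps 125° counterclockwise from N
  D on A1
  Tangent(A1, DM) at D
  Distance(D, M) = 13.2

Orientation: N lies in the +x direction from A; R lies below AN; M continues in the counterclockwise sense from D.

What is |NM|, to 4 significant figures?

29.13

On A1, N sits at bearing 90° from R; a 125° counterclockwise sweep puts D at bearing 215°, so D = R + 11.6·(cos 215°, sin 215°) = (23.10, -18.25). The tangent condition forces RD to be normal to DM, so DM runs along (−sin 215°, cos 215°); with |DM| = 13.2, M = (30.67, -29.07). Then |NM| = |M − N| = 29.13.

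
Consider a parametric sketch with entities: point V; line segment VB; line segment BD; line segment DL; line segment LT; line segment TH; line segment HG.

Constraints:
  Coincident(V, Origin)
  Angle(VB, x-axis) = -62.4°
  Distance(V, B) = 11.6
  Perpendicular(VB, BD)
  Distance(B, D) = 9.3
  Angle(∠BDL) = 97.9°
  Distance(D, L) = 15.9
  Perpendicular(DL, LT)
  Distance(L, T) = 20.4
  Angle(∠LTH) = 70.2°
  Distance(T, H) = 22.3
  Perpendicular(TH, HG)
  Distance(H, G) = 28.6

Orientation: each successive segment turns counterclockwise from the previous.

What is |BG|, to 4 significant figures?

24.01

V is at the origin; VB runs at -62.4° with length 11.6, so B = (5.374, -10.28). VB ⟂ BD, so BD runs at 27.60°; with |BD| = 9.3, D = (13.62, -5.971). ∠BDL = 97.9° gives DL at 109.7° from the x-axis; with |DL| = 15.9, L = (8.256, 8.998). The perpendicularity gives LT at right angles to DL, so LT runs at -160.3°; with |LT| = 20.4, T = (-10.95, 2.121). ∠LTH = 70.2° gives TH at -50.50° from the x-axis; with |TH| = 22.3, H = (3.235, -15.09). The perpendicularity gives HG at right angles to TH, so HG runs at 39.50°; with |HG| = 28.6, G = (25.30, 3.106). Then |BG| = |G − B| = 24.01.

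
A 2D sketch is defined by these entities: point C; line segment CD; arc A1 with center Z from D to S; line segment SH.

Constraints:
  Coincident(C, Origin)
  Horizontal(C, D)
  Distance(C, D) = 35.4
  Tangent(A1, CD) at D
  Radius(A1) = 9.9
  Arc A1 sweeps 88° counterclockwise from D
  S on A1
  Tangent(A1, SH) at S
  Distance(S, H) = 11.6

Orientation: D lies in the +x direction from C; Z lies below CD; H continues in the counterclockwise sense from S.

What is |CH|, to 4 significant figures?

32.82

C is at the origin; CD is horizontal with |CD| = 35.4 and D on the +x side, so D = (35.40, 0.000). The tangent condition forces ZD to be normal to CD, so Z = D + (0, -9.9) = (35.40, -9.900). On A1, D sits at bearing 90° from Z; an 88° counterclockwise sweep puts S at bearing 178°, so S = Z + 9.9·(cos 178°, sin 178°) = (25.51, -9.554). The tangent condition forces ZS to be normal to SH, so SH runs along (−sin 178°, cos 178°); with |SH| = 11.6, H = (25.10, -21.15). Then |CH| = |H − C| = 32.82.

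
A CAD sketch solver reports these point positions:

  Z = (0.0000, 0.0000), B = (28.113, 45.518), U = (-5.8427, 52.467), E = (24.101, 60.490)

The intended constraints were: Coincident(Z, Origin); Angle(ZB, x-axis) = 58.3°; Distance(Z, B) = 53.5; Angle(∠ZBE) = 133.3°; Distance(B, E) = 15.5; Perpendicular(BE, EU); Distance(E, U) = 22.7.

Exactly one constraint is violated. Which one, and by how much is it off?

Distance(E, U) = 22.7 — off by 8.30.

Z = (0.00, 0.00) ✓; ZB at 58.30° ✓; |ZB| = 53.50 ✓; ∠ZBE = 133.3° ✓; |BE| = 15.50 ✓; ∠(BE, EU) = 90.00° ✓; |EU| = 31.00 ✗.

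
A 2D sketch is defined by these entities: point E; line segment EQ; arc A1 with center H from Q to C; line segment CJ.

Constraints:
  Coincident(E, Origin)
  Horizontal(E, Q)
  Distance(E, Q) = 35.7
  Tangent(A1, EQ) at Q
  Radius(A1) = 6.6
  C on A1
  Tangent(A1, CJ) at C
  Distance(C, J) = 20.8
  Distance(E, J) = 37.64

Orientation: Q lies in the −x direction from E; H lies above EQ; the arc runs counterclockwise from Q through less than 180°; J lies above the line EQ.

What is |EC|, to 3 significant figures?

29.7

E is at the origin; E and Q share the same y with |EQ| = 35.7 and Q on the −x side, so Q = (-35.7, 0.00). A1 meets EQ tangentially, so HQ is at right angles to EQ, so H = Q + (0, 6.6) = (-35.7, 6.60). Since HC ⟂ CJ (tangency), |HJ| = √(6.6² + 20.8²) = 21.8 regardless of where C sits on A1. So J lies on both circle(E, 37.64) and circle(H, 21.8); the above-EQ intersection is J = (-26.7, 26.5). C is the foot of the tangent from J: C = (-29.1, 5.84).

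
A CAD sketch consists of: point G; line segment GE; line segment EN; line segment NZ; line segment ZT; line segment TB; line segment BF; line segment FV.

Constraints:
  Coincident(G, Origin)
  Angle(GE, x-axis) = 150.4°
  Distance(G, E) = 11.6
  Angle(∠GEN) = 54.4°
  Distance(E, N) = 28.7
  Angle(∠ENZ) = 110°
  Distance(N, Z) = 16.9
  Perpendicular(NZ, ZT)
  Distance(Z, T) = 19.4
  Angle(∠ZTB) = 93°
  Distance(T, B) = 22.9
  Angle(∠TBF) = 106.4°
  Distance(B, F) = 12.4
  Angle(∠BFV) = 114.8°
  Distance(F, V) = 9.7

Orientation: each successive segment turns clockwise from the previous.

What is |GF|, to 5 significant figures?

18.825

∠ZTB = 93.0° gives TB at 137.80° from the x-axis; with |TB| = 22.9, B = (-2.8547, 7.4888). ∠TBF = 106.4° gives BF at 64.200° from the x-axis; with |BF| = 12.4, F = (2.5422, 18.653). Then |GF| = |F − G| = 18.825.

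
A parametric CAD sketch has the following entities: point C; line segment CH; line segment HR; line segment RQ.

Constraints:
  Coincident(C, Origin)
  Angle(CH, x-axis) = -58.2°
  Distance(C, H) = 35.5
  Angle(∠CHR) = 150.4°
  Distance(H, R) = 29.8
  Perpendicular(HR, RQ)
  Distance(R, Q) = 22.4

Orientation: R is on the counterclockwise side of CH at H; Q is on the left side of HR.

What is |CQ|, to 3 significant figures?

60.9

∠CHR = 150.4°, so HR runs at -58.2° + (180° − 150.4°) = -28.6° from the x-axis; with |HR| = 29.8, R = H + 29.8·(cos -28.6°, sin -28.6°) = (44.9, -44.4). HR is perpendicular to RQ; with |RQ| = 22.4 on the left of HR, Q = R + 22.4·(0.479, 0.878) = (55.6, -24.8). Then |CQ| = |Q − C| = 60.9.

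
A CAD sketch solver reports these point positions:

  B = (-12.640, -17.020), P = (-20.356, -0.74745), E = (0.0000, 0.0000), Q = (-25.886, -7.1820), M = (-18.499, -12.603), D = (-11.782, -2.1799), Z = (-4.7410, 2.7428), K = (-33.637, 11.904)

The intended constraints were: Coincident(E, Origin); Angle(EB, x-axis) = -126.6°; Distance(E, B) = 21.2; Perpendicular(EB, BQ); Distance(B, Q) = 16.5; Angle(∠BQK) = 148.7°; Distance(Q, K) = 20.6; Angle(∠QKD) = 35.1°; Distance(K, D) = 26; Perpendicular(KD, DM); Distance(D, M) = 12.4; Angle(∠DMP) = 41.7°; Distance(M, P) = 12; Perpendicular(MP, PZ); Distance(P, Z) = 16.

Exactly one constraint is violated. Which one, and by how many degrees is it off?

Perpendicular(MP, PZ) — off by 3.70°.

E = (0.00, 0.00) ✓; EB at -126.6° ✓; |EB| = 21.20 ✓; ∠(EB, BQ) = 90.00° ✓; |BQ| = 16.50 ✓; ∠BQK = 148.7° ✓; |QK| = 20.60 ✓; ∠QKD = 35.10° ✓; |KD| = 26.00 ✓; ∠(KD, DM) = 90.00° ✓; |DM| = 12.40 ✓; ∠DMP = 41.70° ✓; |MP| = 12.00 ✓; ∠(MP, PZ) = 86.30° ✗; |PZ| = 16.00 ✓.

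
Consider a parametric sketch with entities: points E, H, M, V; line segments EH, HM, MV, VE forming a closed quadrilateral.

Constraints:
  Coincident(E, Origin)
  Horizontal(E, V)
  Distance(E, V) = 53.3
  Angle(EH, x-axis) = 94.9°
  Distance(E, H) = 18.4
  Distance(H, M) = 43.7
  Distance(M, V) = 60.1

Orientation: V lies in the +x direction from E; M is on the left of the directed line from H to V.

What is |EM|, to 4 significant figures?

58.62

Checks: |HM| = 43.70 ✓; |MV| = 60.10 ✓.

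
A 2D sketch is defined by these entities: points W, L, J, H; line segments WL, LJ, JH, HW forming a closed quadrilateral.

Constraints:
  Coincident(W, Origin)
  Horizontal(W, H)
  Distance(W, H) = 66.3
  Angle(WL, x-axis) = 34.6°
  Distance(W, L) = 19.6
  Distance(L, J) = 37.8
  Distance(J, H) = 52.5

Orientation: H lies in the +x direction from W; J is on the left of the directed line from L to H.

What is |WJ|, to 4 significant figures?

56.35

Checks: |LJ| = 37.80 ✓; |JH| = 52.50 ✓.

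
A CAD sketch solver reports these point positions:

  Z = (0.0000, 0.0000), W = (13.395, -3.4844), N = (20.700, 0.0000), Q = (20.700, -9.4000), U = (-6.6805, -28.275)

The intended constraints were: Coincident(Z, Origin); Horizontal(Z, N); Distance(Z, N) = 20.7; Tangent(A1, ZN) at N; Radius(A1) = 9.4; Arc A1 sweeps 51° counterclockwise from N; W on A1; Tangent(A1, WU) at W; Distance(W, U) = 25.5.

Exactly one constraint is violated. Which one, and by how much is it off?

Distance(W, U) = 25.5 — off by 6.40.

Z = (0.00, 0.00) ✓; Z.y = 0.00, N.y = 0.00 ✓; |ZN| = 20.70 ✓; ∠(QN, NZ) = 90.00° ✓; |QN| = 9.400 ✓; bearing(Q→W) − bearing(Q→N) = 51.00° ✓; |QW| = 9.400 ✓; ∠(QW, WU) = 90.00° ✓; |WU| = 31.90 ✗.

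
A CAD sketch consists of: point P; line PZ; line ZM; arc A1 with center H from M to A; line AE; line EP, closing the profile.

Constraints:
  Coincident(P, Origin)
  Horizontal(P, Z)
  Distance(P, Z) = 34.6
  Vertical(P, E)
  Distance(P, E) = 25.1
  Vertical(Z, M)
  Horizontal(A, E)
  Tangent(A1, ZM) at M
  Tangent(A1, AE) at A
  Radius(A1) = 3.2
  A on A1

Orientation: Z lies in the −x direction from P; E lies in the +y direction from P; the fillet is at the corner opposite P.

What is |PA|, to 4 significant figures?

40.20

P is at the origin; P and Z share the same y with |PZ| = 34.6 and Z on the −x side, so Z = (-34.60, 0.000). PE is vertical with |PE| = 25.1 and E on the +y side, so E = (0.000, 25.10). The virtual corner opposite P is at (-34.60, 25.10). Since A1 is tangent to ZM there, HM ⟂ ZM and tangency of A1 to AE means the radius HA is perpendicular to AE, with radius 3.2, so the center H sits 3.2 in from both sides at H = (-31.40, 21.90). That places the tangent points at M = (-34.60, 21.90) on ZM and A = (-31.40, 25.10) on AE. Then |PA| = |A − P| = 40.20.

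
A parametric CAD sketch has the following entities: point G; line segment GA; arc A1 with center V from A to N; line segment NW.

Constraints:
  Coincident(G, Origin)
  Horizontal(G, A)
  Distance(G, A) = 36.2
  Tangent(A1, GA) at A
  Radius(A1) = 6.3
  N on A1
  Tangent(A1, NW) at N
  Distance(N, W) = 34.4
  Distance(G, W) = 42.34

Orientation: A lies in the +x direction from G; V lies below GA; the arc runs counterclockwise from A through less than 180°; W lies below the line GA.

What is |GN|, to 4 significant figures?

30.51

G is at the origin; G and A share the same y with |GA| = 36.2 and A on the +x side, so A = (36.20, 0.000). The tangent condition forces VA to be normal to GA, so V = A + (0, -6.3) = (36.20, -6.300). Since VN ⟂ NW (tangency), |VW| = √(6.3² + 34.4²) = 34.97 regardless of where N sits on A1. So W lies on both circle(G, 42.34) and circle(V, 34.97); the below-GA intersection is W = (20.02, -37.31). N is the foot of the tangent from W: N = (30.18, -4.440).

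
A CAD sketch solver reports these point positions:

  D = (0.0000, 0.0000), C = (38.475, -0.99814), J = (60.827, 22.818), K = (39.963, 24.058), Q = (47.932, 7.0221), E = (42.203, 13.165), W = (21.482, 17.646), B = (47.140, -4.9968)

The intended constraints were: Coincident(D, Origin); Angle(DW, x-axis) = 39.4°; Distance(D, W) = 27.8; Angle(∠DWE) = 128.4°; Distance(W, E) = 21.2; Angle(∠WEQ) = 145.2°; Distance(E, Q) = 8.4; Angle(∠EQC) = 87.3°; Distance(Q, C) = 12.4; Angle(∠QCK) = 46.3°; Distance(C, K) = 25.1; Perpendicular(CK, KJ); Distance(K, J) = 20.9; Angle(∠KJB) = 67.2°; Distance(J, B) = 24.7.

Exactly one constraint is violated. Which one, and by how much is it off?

Distance(J, B) = 24.7 — off by 6.30.

D = (0.00, 0.00) ✓; DW at 39.40° ✓; |DW| = 27.80 ✓; ∠DWE = 128.4° ✓; |WE| = 21.20 ✓; ∠WEQ = 145.2° ✓; |EQ| = 8.400 ✓; ∠EQC = 87.30° ✓; |QC| = 12.40 ✓; ∠QCK = 46.30° ✓; |CK| = 25.10 ✓; ∠(CK, KJ) = 90.00° ✓; |KJ| = 20.90 ✓; ∠KJB = 67.20° ✓; |JB| = 31.00 ✗.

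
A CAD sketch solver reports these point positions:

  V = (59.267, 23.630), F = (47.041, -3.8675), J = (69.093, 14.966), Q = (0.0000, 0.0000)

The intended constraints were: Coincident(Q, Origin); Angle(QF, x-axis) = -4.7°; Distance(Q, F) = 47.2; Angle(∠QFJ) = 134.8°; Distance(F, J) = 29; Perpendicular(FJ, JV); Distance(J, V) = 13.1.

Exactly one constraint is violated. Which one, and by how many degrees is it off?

Perpendicular(FJ, JV) — off by 8.10°.

Q = (0.00, 0.00) ✓; QF at -4.700° ✓; |QF| = 47.20 ✓; ∠QFJ = 134.8° ✓; |FJ| = 29.00 ✓; ∠(FJ, JV) = 98.10° ✗; |JV| = 13.10 ✓.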